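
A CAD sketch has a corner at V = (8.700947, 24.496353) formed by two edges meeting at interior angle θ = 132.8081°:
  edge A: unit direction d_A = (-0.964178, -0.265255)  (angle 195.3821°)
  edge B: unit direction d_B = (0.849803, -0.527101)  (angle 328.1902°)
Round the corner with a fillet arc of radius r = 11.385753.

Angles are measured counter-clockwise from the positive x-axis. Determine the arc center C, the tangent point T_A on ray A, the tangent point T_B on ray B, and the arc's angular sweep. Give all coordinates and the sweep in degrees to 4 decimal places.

center=(6.9259,12.1993) T_A=(3.9057,23.1771) T_B=(12.9273,21.8749) sweep=47.1919

bisector direction at 261.7862° = (-0.142868,-0.989742)
center distance |VC| = r/sin(θ/2) = 11.385753/sin(66.4040°) = 12.424558
C = V + |VC|·bis = (6.9259,12.1993)
T_A = V + ((C−V)·d_A)·d_A = V + 4.9734·d_A = (3.9057,23.1771)
T_B = V + ((C−V)·d_B)·d_B = V + 4.9734·d_B = (12.9273,21.8749)
sweep = 180° − θ = 47.1919°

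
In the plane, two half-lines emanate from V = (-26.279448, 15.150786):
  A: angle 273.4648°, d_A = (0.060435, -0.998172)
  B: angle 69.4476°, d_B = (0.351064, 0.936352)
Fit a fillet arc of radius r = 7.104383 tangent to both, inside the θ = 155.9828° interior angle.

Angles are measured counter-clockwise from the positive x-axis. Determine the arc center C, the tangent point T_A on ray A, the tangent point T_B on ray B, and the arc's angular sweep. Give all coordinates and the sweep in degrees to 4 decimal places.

bisector direction at 351.4562° = (0.988903,-0.148565)
center distance |VC| = r/sin(θ/2) = 7.104383/sin(77.9914°) = 7.263331
C = V + |VC|·bis = (-19.0967,14.0717)
T_A = V + ((C−V)·d_A)·d_A = V + 1.5112·d_A = (-26.1881,13.6424)
T_B = V + ((C−V)·d_B)·d_B = V + 1.5112·d_B = (-25.7489,16.5658)
sweep = 180° − θ = 24.0172°

center=(-19.0967,14.0717) T_A=(-26.1881,13.6424) T_B=(-25.7489,16.5658) sweep=24.0172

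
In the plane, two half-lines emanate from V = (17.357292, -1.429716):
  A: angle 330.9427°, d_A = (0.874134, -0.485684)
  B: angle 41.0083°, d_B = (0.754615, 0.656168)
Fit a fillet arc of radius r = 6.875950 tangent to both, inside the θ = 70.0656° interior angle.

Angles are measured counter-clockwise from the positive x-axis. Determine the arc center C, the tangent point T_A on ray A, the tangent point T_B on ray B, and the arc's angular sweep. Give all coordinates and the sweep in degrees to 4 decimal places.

bisector direction at 5.9755° = (0.994567,0.104103)
center distance |VC| = r/sin(θ/2) = 6.875950/sin(35.0328°) = 11.978062
C = V + |VC|·bis = (29.2703,-0.1828)
T_A = V + ((C−V)·d_A)·d_A = V + 9.8079·d_A = (25.9307,-6.1933)
T_B = V + ((C−V)·d_B)·d_B = V + 9.8079·d_B = (24.7585,5.0059)
sweep = 180° − θ = 109.9344°

center=(29.2703,-0.1828) T_A=(25.9307,-6.1933) T_B=(24.7585,5.0059) sweep=109.9344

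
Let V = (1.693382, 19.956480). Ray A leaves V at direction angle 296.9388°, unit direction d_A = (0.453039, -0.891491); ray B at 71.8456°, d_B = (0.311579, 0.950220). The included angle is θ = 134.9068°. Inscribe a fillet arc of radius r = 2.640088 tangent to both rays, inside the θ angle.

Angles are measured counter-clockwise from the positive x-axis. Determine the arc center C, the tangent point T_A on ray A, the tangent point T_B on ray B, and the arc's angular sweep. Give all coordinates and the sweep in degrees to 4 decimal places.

center=(4.5436,20.1754) T_A=(2.1899,18.9793) T_B=(2.0349,20.9980) sweep=45.0932

bisector direction at 4.3922° = (0.997063,0.076583)
center distance |VC| = r/sin(θ/2) = 2.640088/sin(67.4534°) = 2.858575
C = V + |VC|·bis = (4.5436,20.1754)
T_A = V + ((C−V)·d_A)·d_A = V + 1.0961·d_A = (2.1899,18.9793)
T_B = V + ((C−V)·d_B)·d_B = V + 1.0961·d_B = (2.0349,20.9980)
sweep = 180° − θ = 45.0932°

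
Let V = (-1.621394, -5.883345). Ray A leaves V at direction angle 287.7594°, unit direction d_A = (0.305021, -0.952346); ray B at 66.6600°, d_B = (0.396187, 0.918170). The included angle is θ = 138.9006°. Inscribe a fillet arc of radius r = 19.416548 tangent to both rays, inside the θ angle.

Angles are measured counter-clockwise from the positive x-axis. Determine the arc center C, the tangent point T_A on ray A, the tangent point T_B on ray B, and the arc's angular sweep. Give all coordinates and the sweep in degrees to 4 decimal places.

bisector direction at 357.2097° = (0.998814,-0.048681)
center distance |VC| = r/sin(θ/2) = 19.416548/sin(69.4503°) = 20.736021
C = V + |VC|·bis = (19.0900,-6.8928)
T_A = V + ((C−V)·d_A)·d_A = V + 7.2788·d_A = (0.5988,-12.8152)
T_B = V + ((C−V)·d_B)·d_B = V + 7.2788·d_B = (1.2624,0.7998)
sweep = 180° − θ = 41.0994°

center=(19.0900,-6.8928) T_A=(0.5988,-12.8152) T_B=(1.2624,0.7998) sweep=41.0994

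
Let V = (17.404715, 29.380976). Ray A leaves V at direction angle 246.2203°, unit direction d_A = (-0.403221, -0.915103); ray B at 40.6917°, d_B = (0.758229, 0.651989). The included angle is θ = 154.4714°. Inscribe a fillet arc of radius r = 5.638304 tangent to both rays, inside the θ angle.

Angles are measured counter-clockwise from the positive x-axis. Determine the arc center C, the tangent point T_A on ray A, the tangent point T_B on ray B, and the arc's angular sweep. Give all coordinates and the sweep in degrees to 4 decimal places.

bisector direction at 323.4560° = (0.803400,-0.595440)
center distance |VC| = r/sin(θ/2) = 5.638304/sin(77.2357°) = 5.781173
C = V + |VC|·bis = (22.0493,25.9386)
T_A = V + ((C−V)·d_A)·d_A = V + 1.2773·d_A = (16.8897,28.2121)
T_B = V + ((C−V)·d_B)·d_B = V + 1.2773·d_B = (18.3732,30.2138)
sweep = 180° − θ = 25.5286°

center=(22.0493,25.9386) T_A=(16.8897,28.2121) T_B=(18.3732,30.2138) sweep=25.5286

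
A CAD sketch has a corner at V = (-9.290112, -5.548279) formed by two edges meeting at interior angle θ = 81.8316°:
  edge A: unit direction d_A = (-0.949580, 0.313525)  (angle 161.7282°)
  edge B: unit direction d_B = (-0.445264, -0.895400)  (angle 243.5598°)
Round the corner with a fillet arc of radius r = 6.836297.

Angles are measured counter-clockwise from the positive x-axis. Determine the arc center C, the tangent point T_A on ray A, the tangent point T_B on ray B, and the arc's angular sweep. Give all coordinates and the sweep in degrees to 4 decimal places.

center=(-18.9234,-9.5669) T_A=(-16.7801,-3.0753) T_B=(-12.8022,-12.6109) sweep=98.1684

bisector direction at 202.6440° = (-0.922915,-0.385004)
center distance |VC| = r/sin(θ/2) = 6.836297/sin(40.9158°) = 10.437904
C = V + |VC|·bis = (-18.9234,-9.5669)
T_A = V + ((C−V)·d_A)·d_A = V + 7.8876·d_A = (-16.7801,-3.0753)
T_B = V + ((C−V)·d_B)·d_B = V + 7.8876·d_B = (-12.8022,-12.6109)
sweep = 180° − θ = 98.1684°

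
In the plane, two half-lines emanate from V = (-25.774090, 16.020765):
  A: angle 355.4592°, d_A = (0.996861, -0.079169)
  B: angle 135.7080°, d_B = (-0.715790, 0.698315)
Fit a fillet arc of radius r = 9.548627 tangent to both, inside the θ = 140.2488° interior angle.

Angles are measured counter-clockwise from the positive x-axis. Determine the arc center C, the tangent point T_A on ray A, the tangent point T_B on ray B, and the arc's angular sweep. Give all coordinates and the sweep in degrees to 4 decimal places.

center=(-21.5770,25.2661) T_A=(-22.3330,15.7475) T_B=(-28.2450,18.4313) sweep=39.7512

bisector direction at 65.5836° = (0.413365,0.910565)
center distance |VC| = r/sin(θ/2) = 9.548627/sin(70.1244°) = 10.153437
C = V + |VC|·bis = (-21.5770,25.2661)
T_A = V + ((C−V)·d_A)·d_A = V + 3.4520·d_A = (-22.3330,15.7475)
T_B = V + ((C−V)·d_B)·d_B = V + 3.4520·d_B = (-28.2450,18.4313)
sweep = 180° − θ = 39.7512°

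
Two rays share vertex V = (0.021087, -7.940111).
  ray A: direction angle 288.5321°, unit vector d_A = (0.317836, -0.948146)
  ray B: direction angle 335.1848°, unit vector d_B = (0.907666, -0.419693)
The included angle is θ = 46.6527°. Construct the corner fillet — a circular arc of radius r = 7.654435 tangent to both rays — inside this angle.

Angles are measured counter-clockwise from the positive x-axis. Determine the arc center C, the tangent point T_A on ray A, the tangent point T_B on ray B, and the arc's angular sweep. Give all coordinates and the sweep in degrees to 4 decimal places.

center=(12.9205,-22.3377) T_A=(5.6630,-24.7706) T_B=(16.1330,-15.3900) sweep=133.3473

bisector direction at 311.8585° = (0.667293,-0.744796)
center distance |VC| = r/sin(θ/2) = 7.654435/sin(23.3264°) = 19.330951
C = V + |VC|·bis = (12.9205,-22.3377)
T_A = V + ((C−V)·d_A)·d_A = V + 17.7509·d_A = (5.6630,-24.7706)
T_B = V + ((C−V)·d_B)·d_B = V + 17.7509·d_B = (16.1330,-15.3900)
sweep = 180° − θ = 133.3473°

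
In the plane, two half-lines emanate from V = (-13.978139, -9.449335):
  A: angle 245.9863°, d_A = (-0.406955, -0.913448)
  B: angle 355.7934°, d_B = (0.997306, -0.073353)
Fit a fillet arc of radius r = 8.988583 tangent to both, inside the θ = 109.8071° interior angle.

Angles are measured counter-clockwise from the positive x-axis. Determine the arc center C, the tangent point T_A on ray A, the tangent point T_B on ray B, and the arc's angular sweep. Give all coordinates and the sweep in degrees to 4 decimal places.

center=(-8.3380,-18.8770) T_A=(-16.5487,-15.2191) T_B=(-7.6787,-9.9127) sweep=70.1929

bisector direction at 300.8898° = (0.513389,-0.858156)
center distance |VC| = r/sin(θ/2) = 8.988583/sin(54.9036°) = 10.985999
C = V + |VC|·bis = (-8.3380,-18.8770)
T_A = V + ((C−V)·d_A)·d_A = V + 6.3164·d_A = (-16.5487,-15.2191)
T_B = V + ((C−V)·d_B)·d_B = V + 6.3164·d_B = (-7.6787,-9.9127)
sweep = 180° − θ = 70.1929°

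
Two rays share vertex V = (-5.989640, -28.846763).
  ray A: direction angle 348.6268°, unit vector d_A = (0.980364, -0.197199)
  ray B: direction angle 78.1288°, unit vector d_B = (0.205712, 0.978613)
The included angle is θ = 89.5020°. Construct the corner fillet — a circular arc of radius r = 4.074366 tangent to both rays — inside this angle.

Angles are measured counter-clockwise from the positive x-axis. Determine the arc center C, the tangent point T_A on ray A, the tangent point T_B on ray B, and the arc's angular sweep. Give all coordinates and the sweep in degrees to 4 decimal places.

bisector direction at 33.3778° = (0.835061,0.550157)
center distance |VC| = r/sin(θ/2) = 4.074366/sin(44.7510°) = 5.787229
C = V + |VC|·bis = (-1.1570,-25.6629)
T_A = V + ((C−V)·d_A)·d_A = V + 4.1099·d_A = (-1.9604,-29.6572)
T_B = V + ((C−V)·d_B)·d_B = V + 4.1099·d_B = (-5.1442,-24.8247)
sweep = 180° − θ = 90.4980°

center=(-1.1570,-25.6629) T_A=(-1.9604,-29.6572) T_B=(-5.1442,-24.8247) sweep=90.4980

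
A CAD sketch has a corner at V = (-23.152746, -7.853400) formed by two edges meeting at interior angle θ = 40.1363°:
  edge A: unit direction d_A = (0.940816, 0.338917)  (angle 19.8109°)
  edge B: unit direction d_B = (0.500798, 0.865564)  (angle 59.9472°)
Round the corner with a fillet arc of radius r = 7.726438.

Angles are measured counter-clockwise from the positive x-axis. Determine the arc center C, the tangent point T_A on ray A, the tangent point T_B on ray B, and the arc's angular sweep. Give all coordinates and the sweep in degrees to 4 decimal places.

bisector direction at 39.8790° = (0.767400,0.641169)
center distance |VC| = r/sin(θ/2) = 7.726438/sin(20.0681°) = 22.517025
C = V + |VC|·bis = (-5.8732,6.5838)
T_A = V + ((C−V)·d_A)·d_A = V + 21.1499·d_A = (-3.2546,-0.6853)
T_B = V + ((C−V)·d_B)·d_B = V + 21.1499·d_B = (-12.5609,10.4532)
sweep = 180° − θ = 139.8637°

center=(-5.8732,6.5838) T_A=(-3.2546,-0.6853) T_B=(-12.5609,10.4532) sweep=139.8637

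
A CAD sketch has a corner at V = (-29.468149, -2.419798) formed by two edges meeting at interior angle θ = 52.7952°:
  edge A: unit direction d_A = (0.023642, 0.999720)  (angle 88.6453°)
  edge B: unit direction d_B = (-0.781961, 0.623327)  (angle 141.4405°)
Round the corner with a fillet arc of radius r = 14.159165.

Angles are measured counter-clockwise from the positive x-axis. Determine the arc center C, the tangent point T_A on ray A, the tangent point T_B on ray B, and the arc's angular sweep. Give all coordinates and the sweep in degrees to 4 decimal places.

bisector direction at 115.0429° = (-0.423297,0.905991)
center distance |VC| = r/sin(θ/2) = 14.159165/sin(26.3976°) = 31.847142
C = V + |VC|·bis = (-42.9489,26.4334)
T_A = V + ((C−V)·d_A)·d_A = V + 28.5265·d_A = (-28.7937,26.0987)
T_B = V + ((C−V)·d_B)·d_B = V + 28.5265·d_B = (-51.7747,15.3615)
sweep = 180° − θ = 127.2048°

center=(-42.9489,26.4334) T_A=(-28.7937,26.0987) T_B=(-51.7747,15.3615) sweep=127.2048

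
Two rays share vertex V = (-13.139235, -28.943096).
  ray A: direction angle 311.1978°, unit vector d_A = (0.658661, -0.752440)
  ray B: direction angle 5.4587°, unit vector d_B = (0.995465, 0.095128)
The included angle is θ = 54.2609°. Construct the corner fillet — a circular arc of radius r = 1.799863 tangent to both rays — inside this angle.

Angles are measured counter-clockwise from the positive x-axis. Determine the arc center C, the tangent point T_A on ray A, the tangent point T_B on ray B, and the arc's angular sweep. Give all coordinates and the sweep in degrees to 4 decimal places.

bisector direction at 338.3282° = (0.929315,-0.369289)
center distance |VC| = r/sin(θ/2) = 1.799863/sin(27.1304°) = 3.946913
C = V + |VC|·bis = (-9.4713,-30.4006)
T_A = V + ((C−V)·d_A)·d_A = V + 3.5126·d_A = (-10.8256,-31.5861)
T_B = V + ((C−V)·d_B)·d_B = V + 3.5126·d_B = (-9.6425,-28.6089)
sweep = 180° − θ = 125.7391°

center=(-9.4713,-30.4006) T_A=(-10.8256,-31.5861) T_B=(-9.6425,-28.6089) sweep=125.7391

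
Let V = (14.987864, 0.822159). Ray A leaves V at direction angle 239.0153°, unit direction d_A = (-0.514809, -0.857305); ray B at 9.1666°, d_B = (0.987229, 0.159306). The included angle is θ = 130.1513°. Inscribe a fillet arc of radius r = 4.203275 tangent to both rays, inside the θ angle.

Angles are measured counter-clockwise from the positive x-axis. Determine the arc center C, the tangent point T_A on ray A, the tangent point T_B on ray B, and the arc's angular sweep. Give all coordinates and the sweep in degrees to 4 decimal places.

bisector direction at 304.0910° = (0.560508,-0.828149)
center distance |VC| = r/sin(θ/2) = 4.203275/sin(65.0756°) = 4.634951
C = V + |VC|·bis = (17.5858,-3.0163)
T_A = V + ((C−V)·d_A)·d_A = V + 1.9533·d_A = (13.9823,-0.8524)
T_B = V + ((C−V)·d_B)·d_B = V + 1.9533·d_B = (16.9162,1.1333)
sweep = 180° − θ = 49.8487°

center=(17.5858,-3.0163) T_A=(13.9823,-0.8524) T_B=(16.9162,1.1333) sweep=49.8487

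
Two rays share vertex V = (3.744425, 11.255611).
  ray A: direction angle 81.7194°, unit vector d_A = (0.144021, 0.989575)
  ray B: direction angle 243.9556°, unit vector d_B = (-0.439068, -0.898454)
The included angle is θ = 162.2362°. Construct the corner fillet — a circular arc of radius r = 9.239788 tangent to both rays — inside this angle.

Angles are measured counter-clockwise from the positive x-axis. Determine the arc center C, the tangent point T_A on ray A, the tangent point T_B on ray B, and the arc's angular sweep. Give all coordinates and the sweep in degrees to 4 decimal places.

center=(-5.1911,14.0152) T_A=(3.9524,12.6845) T_B=(3.1104,9.9583) sweep=17.7638

bisector direction at 162.8375° = (-0.955472,0.295083)
center distance |VC| = r/sin(θ/2) = 9.239788/sin(81.1181°) = 9.351930
C = V + |VC|·bis = (-5.1911,14.0152)
T_A = V + ((C−V)·d_A)·d_A = V + 1.4439·d_A = (3.9524,12.6845)
T_B = V + ((C−V)·d_B)·d_B = V + 1.4439·d_B = (3.1104,9.9583)
sweep = 180° − θ = 17.7638°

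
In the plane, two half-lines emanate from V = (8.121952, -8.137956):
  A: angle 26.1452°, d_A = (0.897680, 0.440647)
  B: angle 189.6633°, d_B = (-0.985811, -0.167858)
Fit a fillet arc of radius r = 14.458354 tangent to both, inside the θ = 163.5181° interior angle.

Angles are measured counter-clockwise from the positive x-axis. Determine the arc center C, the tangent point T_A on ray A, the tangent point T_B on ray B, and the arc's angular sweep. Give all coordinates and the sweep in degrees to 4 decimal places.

bisector direction at 107.9043° = (-0.307427,0.951572)
center distance |VC| = r/sin(θ/2) = 14.458354/sin(81.7591°) = 14.609208
C = V + |VC|·bis = (3.6307,5.7638)
T_A = V + ((C−V)·d_A)·d_A = V + 2.0940·d_A = (10.0017,-7.2152)
T_B = V + ((C−V)·d_B)·d_B = V + 2.0940·d_B = (6.0576,-8.4895)
sweep = 180° − θ = 16.4819°

center=(3.6307,5.7638) T_A=(10.0017,-7.2152) T_B=(6.0576,-8.4895) sweep=16.4819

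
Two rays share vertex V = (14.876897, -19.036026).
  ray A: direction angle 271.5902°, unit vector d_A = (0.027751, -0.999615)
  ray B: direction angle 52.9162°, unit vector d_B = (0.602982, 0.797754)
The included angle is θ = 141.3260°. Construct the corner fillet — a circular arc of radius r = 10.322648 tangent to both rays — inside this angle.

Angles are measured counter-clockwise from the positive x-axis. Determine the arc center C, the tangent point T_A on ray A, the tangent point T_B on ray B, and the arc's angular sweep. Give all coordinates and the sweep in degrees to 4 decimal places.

center=(25.2961,-22.3706) T_A=(14.9774,-22.6571) T_B=(17.0612,-16.1462) sweep=38.6740

bisector direction at 342.2532° = (0.952413,-0.304811)
center distance |VC| = r/sin(θ/2) = 10.322648/sin(70.6630°) = 10.939791
C = V + |VC|·bis = (25.2961,-22.3706)
T_A = V + ((C−V)·d_A)·d_A = V + 3.6224·d_A = (14.9774,-22.6571)
T_B = V + ((C−V)·d_B)·d_B = V + 3.6224·d_B = (17.0612,-16.1462)
sweep = 180° − θ = 38.6740°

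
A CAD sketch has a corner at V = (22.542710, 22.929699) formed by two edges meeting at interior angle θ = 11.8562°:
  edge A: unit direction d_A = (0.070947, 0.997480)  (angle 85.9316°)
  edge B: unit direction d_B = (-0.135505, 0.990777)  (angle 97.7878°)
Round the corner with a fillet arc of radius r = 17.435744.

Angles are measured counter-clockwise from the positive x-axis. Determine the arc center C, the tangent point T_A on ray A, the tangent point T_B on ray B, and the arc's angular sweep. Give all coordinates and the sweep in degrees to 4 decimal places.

bisector direction at 91.8597° = (-0.032452,0.999473)
center distance |VC| = r/sin(θ/2) = 17.435744/sin(5.9281°) = 168.819544
C = V + |VC|·bis = (17.0641,191.6603)
T_A = V + ((C−V)·d_A)·d_A = V + 167.9167·d_A = (34.4560,190.4233)
T_B = V + ((C−V)·d_B)·d_B = V + 167.9167·d_B = (-0.2108,189.2977)
sweep = 180° − θ = 168.1438°

center=(17.0641,191.6603) T_A=(34.4560,190.4233) T_B=(-0.2108,189.2977) sweep=168.1438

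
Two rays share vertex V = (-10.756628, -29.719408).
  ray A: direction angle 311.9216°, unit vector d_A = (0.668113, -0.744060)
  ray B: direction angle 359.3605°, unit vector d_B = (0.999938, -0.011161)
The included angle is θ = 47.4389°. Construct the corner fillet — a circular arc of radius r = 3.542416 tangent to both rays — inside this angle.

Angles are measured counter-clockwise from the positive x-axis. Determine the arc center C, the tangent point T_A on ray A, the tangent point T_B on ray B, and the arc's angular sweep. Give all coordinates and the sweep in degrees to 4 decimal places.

center=(-2.7343,-33.3516) T_A=(-5.3700,-35.7183) T_B=(-2.6947,-29.8094) sweep=132.5611

bisector direction at 335.6411° = (0.910979,-0.412452)
center distance |VC| = r/sin(θ/2) = 3.542416/sin(23.7194°) = 8.806315
C = V + |VC|·bis = (-2.7343,-33.3516)
T_A = V + ((C−V)·d_A)·d_A = V + 8.0624·d_A = (-5.3700,-35.7183)
T_B = V + ((C−V)·d_B)·d_B = V + 8.0624·d_B = (-2.6947,-29.8094)
sweep = 180° − θ = 132.5611°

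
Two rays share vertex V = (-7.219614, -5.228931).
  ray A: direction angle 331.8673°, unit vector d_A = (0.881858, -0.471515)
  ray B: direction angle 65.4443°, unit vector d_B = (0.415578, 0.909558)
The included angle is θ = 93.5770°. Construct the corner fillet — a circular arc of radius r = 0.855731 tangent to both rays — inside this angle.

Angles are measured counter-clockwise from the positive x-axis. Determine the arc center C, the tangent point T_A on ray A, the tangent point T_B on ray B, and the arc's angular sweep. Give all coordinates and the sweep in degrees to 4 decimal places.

bisector direction at 18.6558° = (0.947457,0.319882)
center distance |VC| = r/sin(θ/2) = 0.855731/sin(46.7885°) = 1.174114
C = V + |VC|·bis = (-6.1072,-4.8534)
T_A = V + ((C−V)·d_A)·d_A = V + 0.8039·d_A = (-6.5107,-5.6080)
T_B = V + ((C−V)·d_B)·d_B = V + 0.8039·d_B = (-6.8855,-4.4977)
sweep = 180° − θ = 86.4230°

center=(-6.1072,-4.8534) T_A=(-6.5107,-5.6080) T_B=(-6.8855,-4.4977) sweep=86.4230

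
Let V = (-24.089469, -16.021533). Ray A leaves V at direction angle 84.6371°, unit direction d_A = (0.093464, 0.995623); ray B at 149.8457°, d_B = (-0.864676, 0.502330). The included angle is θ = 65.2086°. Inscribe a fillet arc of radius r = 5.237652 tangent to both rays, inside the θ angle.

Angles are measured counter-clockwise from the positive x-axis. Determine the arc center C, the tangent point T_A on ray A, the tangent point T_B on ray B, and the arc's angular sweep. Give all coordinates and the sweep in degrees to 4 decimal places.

bisector direction at 117.2414° = (-0.457740,0.889086)
center distance |VC| = r/sin(θ/2) = 5.237652/sin(32.6043°) = 9.720344
C = V + |VC|·bis = (-28.5389,-7.3793)
T_A = V + ((C−V)·d_A)·d_A = V + 8.1885·d_A = (-23.3241,-7.8688)
T_B = V + ((C−V)·d_B)·d_B = V + 8.1885·d_B = (-31.1699,-11.9082)
sweep = 180° − θ = 114.7914°

center=(-28.5389,-7.3793) T_A=(-23.3241,-7.8688) T_B=(-31.1699,-11.9082) sweep=114.7914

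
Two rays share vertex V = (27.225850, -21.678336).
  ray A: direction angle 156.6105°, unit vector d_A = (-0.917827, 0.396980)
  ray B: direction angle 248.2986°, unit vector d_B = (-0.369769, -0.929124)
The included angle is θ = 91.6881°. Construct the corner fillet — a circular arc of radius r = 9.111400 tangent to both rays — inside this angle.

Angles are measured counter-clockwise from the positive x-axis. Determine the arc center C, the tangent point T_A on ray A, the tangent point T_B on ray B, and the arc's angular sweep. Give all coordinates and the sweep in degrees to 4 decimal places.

bisector direction at 202.4546° = (-0.924183,-0.381950)
center distance |VC| = r/sin(θ/2) = 9.111400/sin(45.8441°) = 12.699764
C = V + |VC|·bis = (15.4889,-26.5290)
T_A = V + ((C−V)·d_A)·d_A = V + 8.8468·d_A = (19.1060,-18.1663)
T_B = V + ((C−V)·d_B)·d_B = V + 8.8468·d_B = (23.9546,-29.8981)
sweep = 180° − θ = 88.3119°

center=(15.4889,-26.5290) T_A=(19.1060,-18.1663) T_B=(23.9546,-29.8981) sweep=88.3119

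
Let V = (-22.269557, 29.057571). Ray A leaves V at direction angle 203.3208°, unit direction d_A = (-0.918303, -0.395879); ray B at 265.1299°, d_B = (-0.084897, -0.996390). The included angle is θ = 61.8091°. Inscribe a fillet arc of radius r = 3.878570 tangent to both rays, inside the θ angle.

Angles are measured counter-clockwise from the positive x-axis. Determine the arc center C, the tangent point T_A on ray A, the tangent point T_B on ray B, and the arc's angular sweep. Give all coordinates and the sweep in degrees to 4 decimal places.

bisector direction at 234.2254° = (-0.584599,-0.811323)
center distance |VC| = r/sin(θ/2) = 3.878570/sin(30.9046°) = 7.551595
C = V + |VC|·bis = (-26.6842,22.9308)
T_A = V + ((C−V)·d_A)·d_A = V + 6.4795·d_A = (-28.2197,26.4925)
T_B = V + ((C−V)·d_B)·d_B = V + 6.4795·d_B = (-22.8196,22.6015)
sweep = 180° − θ = 118.1909°

center=(-26.6842,22.9308) T_A=(-28.2197,26.4925) T_B=(-22.8196,22.6015) sweep=118.1909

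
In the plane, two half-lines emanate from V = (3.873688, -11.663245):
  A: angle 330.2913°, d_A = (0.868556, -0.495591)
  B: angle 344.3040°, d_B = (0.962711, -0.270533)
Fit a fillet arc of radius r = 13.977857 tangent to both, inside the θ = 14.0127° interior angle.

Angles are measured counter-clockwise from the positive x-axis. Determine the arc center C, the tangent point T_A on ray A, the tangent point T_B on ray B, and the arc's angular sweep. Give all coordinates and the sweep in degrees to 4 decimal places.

center=(109.5874,-55.8893) T_A=(102.6601,-68.0299) T_B=(113.3688,-42.4327) sweep=165.9873

bisector direction at 337.2976° = (0.922522,-0.385944)
center distance |VC| = r/sin(θ/2) = 13.977857/sin(7.0064°) = 114.591999
C = V + |VC|·bis = (109.5874,-55.8893)
T_A = V + ((C−V)·d_A)·d_A = V + 113.7363·d_A = (102.6601,-68.0299)
T_B = V + ((C−V)·d_B)·d_B = V + 113.7363·d_B = (113.3688,-42.4327)
sweep = 180° − θ = 165.9873°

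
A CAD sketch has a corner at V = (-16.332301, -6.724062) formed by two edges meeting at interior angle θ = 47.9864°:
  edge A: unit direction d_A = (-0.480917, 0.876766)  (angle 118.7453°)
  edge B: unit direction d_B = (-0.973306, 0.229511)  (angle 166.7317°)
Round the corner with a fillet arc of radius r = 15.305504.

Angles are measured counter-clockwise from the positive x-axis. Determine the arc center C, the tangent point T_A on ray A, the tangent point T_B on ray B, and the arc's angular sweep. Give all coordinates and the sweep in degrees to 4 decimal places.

center=(-46.2893,16.0652) T_A=(-32.8699,23.4259) T_B=(-49.8021,1.1683) sweep=132.0136

bisector direction at 142.7385° = (-0.795880,0.605454)
center distance |VC| = r/sin(θ/2) = 15.305504/sin(23.9932°) = 37.640044
C = V + |VC|·bis = (-46.2893,16.0652)
T_A = V + ((C−V)·d_A)·d_A = V + 34.3877·d_A = (-32.8699,23.4259)
T_B = V + ((C−V)·d_B)·d_B = V + 34.3877·d_B = (-49.8021,1.1683)
sweep = 180° − θ = 132.0136°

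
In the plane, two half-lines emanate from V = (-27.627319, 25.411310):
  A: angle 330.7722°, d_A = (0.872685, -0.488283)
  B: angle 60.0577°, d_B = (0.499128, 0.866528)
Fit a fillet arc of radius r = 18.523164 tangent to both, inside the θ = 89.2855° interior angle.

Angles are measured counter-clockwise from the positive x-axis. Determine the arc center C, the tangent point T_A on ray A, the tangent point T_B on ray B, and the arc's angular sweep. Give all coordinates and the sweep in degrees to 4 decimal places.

center=(-2.2150,32.4182) T_A=(-11.2596,16.2533) T_B=(-18.2659,41.6636) sweep=90.7145

bisector direction at 15.4149° = (0.964026,0.265808)
center distance |VC| = r/sin(θ/2) = 18.523164/sin(44.6427°) = 26.360584
C = V + |VC|·bis = (-2.2150,32.4182)
T_A = V + ((C−V)·d_A)·d_A = V + 18.7556·d_A = (-11.2596,16.2533)
T_B = V + ((C−V)·d_B)·d_B = V + 18.7556·d_B = (-18.2659,41.6636)
sweep = 180° − θ = 90.7145°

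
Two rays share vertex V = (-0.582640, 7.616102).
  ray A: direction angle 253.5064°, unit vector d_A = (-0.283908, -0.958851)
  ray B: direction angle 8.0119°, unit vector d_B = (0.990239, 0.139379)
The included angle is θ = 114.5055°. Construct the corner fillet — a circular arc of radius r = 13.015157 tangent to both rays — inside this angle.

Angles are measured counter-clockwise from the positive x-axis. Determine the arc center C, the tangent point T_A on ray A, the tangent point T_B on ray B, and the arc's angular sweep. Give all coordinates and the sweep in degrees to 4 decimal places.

bisector direction at 310.7592° = (0.652881,-0.757461)
center distance |VC| = r/sin(θ/2) = 13.015157/sin(57.2527°) = 15.474615
C = V + |VC|·bis = (9.5204,-4.1053)
T_A = V + ((C−V)·d_A)·d_A = V + 8.3707·d_A = (-2.9592,-0.4102)
T_B = V + ((C−V)·d_B)·d_B = V + 8.3707·d_B = (7.7064,8.7828)
sweep = 180° − θ = 65.4945°

center=(9.5204,-4.1053) T_A=(-2.9592,-0.4102) T_B=(7.7064,8.7828) sweep=65.4945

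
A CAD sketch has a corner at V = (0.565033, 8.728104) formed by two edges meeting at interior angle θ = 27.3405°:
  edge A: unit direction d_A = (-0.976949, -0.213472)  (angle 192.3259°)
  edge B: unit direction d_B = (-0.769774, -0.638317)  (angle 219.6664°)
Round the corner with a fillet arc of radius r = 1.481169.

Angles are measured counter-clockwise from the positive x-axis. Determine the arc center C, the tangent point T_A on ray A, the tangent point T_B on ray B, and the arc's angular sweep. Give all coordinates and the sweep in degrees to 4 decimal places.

bisector direction at 205.9962° = (-0.898824,-0.438311)
center distance |VC| = r/sin(θ/2) = 1.481169/sin(13.6702°) = 6.267279
C = V + |VC|·bis = (-5.0681,5.9811)
T_A = V + ((C−V)·d_A)·d_A = V + 6.0897·d_A = (-5.3843,7.4281)
T_B = V + ((C−V)·d_B)·d_B = V + 6.0897·d_B = (-4.1227,4.8409)
sweep = 180° − θ = 152.6595°

center=(-5.0681,5.9811) T_A=(-5.3843,7.4281) T_B=(-4.1227,4.8409) sweep=152.6595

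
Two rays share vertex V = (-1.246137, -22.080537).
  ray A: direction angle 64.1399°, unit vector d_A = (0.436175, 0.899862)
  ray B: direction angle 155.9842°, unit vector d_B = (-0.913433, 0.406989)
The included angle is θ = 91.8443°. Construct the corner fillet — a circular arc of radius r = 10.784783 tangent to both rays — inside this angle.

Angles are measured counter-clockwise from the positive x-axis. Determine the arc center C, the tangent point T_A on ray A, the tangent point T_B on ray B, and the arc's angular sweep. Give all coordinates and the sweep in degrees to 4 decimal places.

bisector direction at 110.0621° = (-0.343038,0.939322)
center distance |VC| = r/sin(θ/2) = 10.784783/sin(45.9222°) = 15.012324
C = V + |VC|·bis = (-6.3959,-7.9791)
T_A = V + ((C−V)·d_A)·d_A = V + 10.4431·d_A = (3.3089,-12.6832)
T_B = V + ((C−V)·d_B)·d_B = V + 10.4431·d_B = (-10.7852,-17.8303)
sweep = 180° − θ = 88.1557°

center=(-6.3959,-7.9791) T_A=(3.3089,-12.6832) T_B=(-10.7852,-17.8303) sweep=88.1557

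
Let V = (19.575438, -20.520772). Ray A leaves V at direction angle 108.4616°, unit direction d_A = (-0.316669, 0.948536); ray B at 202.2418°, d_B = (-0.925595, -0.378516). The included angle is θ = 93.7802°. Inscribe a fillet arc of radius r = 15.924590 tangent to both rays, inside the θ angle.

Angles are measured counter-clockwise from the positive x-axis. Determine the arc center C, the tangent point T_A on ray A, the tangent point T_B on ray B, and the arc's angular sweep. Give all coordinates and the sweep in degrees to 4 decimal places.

center=(-0.2502,-11.4236) T_A=(14.8548,-6.3808) T_B=(5.7775,-26.1634) sweep=86.2198

bisector direction at 155.3517° = (-0.908885,0.417047)
center distance |VC| = r/sin(θ/2) = 15.924590/sin(46.8901°) = 21.813186
C = V + |VC|·bis = (-0.2502,-11.4236)
T_A = V + ((C−V)·d_A)·d_A = V + 14.9071·d_A = (14.8548,-6.3808)
T_B = V + ((C−V)·d_B)·d_B = V + 14.9071·d_B = (5.7775,-26.1634)
sweep = 180° − θ = 86.2198°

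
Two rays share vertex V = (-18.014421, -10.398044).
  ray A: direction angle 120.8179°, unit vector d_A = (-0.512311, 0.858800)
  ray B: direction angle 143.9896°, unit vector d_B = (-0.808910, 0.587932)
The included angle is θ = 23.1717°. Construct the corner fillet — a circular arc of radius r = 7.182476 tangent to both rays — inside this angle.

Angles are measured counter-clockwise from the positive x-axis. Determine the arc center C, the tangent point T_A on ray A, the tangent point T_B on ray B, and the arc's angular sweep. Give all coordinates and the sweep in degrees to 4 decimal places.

bisector direction at 132.4038° = (-0.674351,0.738411)
center distance |VC| = r/sin(θ/2) = 7.182476/sin(11.5859°) = 35.762892
C = V + |VC|·bis = (-42.1312,16.0097)
T_A = V + ((C−V)·d_A)·d_A = V + 35.0342·d_A = (-35.9628,19.6893)
T_B = V + ((C−V)·d_B)·d_B = V + 35.0342·d_B = (-46.3540,10.1997)
sweep = 180° − θ = 156.8283°

center=(-42.1312,16.0097) T_A=(-35.9628,19.6893) T_B=(-46.3540,10.1997) sweep=156.8283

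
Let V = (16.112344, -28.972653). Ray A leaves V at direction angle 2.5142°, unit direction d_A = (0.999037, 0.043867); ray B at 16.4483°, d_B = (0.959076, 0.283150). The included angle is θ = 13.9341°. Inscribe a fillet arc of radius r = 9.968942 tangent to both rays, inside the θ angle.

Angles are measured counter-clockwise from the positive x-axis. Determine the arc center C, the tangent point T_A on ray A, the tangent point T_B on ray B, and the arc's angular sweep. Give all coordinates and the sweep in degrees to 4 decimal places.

bisector direction at 9.4813° = (0.986340,0.164725)
center distance |VC| = r/sin(θ/2) = 9.968942/sin(6.9671°) = 82.185188
C = V + |VC|·bis = (97.1748,-15.4347)
T_A = V + ((C−V)·d_A)·d_A = V + 81.5783·d_A = (97.6122,-25.3941)
T_B = V + ((C−V)·d_B)·d_B = V + 81.5783·d_B = (94.3521,-5.8737)
sweep = 180° − θ = 166.0659°

center=(97.1748,-15.4347) T_A=(97.6122,-25.3941) T_B=(94.3521,-5.8737) sweep=166.0659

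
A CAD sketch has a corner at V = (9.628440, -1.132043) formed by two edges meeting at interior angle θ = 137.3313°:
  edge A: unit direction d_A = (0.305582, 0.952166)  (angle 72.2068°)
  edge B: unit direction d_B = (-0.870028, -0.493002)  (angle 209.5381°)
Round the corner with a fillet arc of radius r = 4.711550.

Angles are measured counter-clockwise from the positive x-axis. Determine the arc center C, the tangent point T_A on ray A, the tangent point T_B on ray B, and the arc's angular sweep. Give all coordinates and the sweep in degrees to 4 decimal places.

bisector direction at 140.8725° = (-0.775743,0.631049)
center distance |VC| = r/sin(θ/2) = 4.711550/sin(68.6656°) = 5.058170
C = V + |VC|·bis = (5.7046,2.0599)
T_A = V + ((C−V)·d_A)·d_A = V + 1.8402·d_A = (10.1908,0.6201)
T_B = V + ((C−V)·d_B)·d_B = V + 1.8402·d_B = (8.0274,-2.0393)
sweep = 180° − θ = 42.6687°

center=(5.7046,2.0599) T_A=(10.1908,0.6201) T_B=(8.0274,-2.0393) sweep=42.6687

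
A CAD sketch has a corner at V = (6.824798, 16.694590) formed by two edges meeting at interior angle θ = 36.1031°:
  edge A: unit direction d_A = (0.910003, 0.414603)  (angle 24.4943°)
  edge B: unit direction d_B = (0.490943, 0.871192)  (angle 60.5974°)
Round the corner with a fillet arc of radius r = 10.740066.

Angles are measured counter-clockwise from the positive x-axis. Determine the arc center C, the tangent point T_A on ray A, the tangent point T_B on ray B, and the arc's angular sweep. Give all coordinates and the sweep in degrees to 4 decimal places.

bisector direction at 42.5459° = (0.736736,0.676180)
center distance |VC| = r/sin(θ/2) = 10.740066/sin(18.0515°) = 34.659624
C = V + |VC|·bis = (32.3598,40.1307)
T_A = V + ((C−V)·d_A)·d_A = V + 32.9536·d_A = (36.8127,30.3572)
T_B = V + ((C−V)·d_B)·d_B = V + 32.9536·d_B = (23.0032,45.4035)
sweep = 180° − θ = 143.8969°

center=(32.3598,40.1307) T_A=(36.8127,30.3572) T_B=(23.0032,45.4035) sweep=143.8969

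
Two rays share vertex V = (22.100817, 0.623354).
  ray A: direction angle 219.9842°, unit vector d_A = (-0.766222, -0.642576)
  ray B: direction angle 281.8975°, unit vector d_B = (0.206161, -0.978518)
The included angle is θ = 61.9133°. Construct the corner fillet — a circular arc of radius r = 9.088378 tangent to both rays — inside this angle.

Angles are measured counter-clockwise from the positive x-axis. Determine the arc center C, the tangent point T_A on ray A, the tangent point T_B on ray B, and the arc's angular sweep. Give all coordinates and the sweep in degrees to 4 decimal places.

center=(16.3313,-16.0764) T_A=(10.4914,-9.1127) T_B=(25.2245,-14.2027) sweep=118.0867

bisector direction at 250.9409° = (-0.326544,-0.945182)
center distance |VC| = r/sin(θ/2) = 9.088378/sin(30.9566°) = 17.668284
C = V + |VC|·bis = (16.3313,-16.0764)
T_A = V + ((C−V)·d_A)·d_A = V + 15.1516·d_A = (10.4914,-9.1127)
T_B = V + ((C−V)·d_B)·d_B = V + 15.1516·d_B = (25.2245,-14.2027)
sweep = 180° − θ = 118.0867°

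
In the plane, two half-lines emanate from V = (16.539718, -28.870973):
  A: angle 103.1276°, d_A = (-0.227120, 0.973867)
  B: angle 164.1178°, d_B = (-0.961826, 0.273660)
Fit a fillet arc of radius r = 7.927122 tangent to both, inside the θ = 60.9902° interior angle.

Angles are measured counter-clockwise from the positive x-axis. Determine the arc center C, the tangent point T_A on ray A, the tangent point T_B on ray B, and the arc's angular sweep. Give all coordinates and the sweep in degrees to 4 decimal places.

center=(5.7627,-17.5629) T_A=(13.4826,-15.7625) T_B=(3.5933,-25.1874) sweep=119.0098

bisector direction at 133.6227° = (-0.689906,0.723899)
center distance |VC| = r/sin(θ/2) = 7.927122/sin(30.4951°) = 15.621032
C = V + |VC|·bis = (5.7627,-17.5629)
T_A = V + ((C−V)·d_A)·d_A = V + 13.4602·d_A = (13.4826,-15.7625)
T_B = V + ((C−V)·d_B)·d_B = V + 13.4602·d_B = (3.5933,-25.1874)
sweep = 180° − θ = 119.0098°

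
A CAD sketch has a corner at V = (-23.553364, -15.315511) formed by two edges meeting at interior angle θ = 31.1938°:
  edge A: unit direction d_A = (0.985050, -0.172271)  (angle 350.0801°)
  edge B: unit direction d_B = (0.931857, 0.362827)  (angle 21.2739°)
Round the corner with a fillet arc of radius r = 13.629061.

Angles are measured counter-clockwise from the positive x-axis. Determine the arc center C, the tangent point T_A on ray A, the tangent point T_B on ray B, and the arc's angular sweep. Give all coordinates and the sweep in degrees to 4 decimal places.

center=(26.8886,-10.3012) T_A=(24.5407,-23.7265) T_B=(21.9436,2.3991) sweep=148.8062

bisector direction at 5.6770° = (0.995095,0.098920)
center distance |VC| = r/sin(θ/2) = 13.629061/sin(15.5969°) = 50.690583
C = V + |VC|·bis = (26.8886,-10.3012)
T_A = V + ((C−V)·d_A)·d_A = V + 48.8240·d_A = (24.5407,-23.7265)
T_B = V + ((C−V)·d_B)·d_B = V + 48.8240·d_B = (21.9436,2.3991)
sweep = 180° − θ = 148.8062°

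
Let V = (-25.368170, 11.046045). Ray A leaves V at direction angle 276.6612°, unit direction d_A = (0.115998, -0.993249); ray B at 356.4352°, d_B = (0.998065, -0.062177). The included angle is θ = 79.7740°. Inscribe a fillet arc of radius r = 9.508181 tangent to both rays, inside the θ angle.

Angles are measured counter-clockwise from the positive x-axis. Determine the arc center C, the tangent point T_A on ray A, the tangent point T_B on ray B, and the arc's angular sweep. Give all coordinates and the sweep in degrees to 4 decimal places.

bisector direction at 316.5482° = (0.725953,-0.687744)
center distance |VC| = r/sin(θ/2) = 9.508181/sin(39.8870°) = 14.826982
C = V + |VC|·bis = (-14.6045,0.8489)
T_A = V + ((C−V)·d_A)·d_A = V + 11.3769·d_A = (-24.0485,-0.2541)
T_B = V + ((C−V)·d_B)·d_B = V + 11.3769·d_B = (-14.0133,10.3387)
sweep = 180° − θ = 100.2260°

center=(-14.6045,0.8489) T_A=(-24.0485,-0.2541) T_B=(-14.0133,10.3387) sweep=100.2260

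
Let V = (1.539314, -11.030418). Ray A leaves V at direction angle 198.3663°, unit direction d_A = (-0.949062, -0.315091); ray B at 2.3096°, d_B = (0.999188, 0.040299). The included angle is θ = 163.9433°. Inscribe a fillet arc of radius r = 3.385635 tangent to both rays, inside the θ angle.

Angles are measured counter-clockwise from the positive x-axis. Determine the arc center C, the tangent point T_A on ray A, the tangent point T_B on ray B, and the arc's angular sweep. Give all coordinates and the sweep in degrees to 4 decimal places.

center=(2.1529,-14.3941) T_A=(1.0861,-11.1809) T_B=(2.0165,-11.0112) sweep=16.0567

bisector direction at 280.3379° = (0.179454,-0.983766)
center distance |VC| = r/sin(θ/2) = 3.385635/sin(81.9716°) = 3.419146
C = V + |VC|·bis = (2.1529,-14.3941)
T_A = V + ((C−V)·d_A)·d_A = V + 0.4775·d_A = (1.0861,-11.1809)
T_B = V + ((C−V)·d_B)·d_B = V + 0.4775·d_B = (2.0165,-11.0112)
sweep = 180° − θ = 16.0567°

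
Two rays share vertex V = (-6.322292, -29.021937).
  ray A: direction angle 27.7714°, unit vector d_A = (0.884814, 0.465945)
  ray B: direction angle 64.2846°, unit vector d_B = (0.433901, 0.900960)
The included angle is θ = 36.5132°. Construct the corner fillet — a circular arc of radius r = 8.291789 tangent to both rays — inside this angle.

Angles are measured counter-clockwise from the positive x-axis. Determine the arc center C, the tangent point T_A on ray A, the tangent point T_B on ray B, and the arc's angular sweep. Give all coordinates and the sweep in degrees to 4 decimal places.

center=(12.0548,-9.9733) T_A=(15.9183,-17.3100) T_B=(4.5842,-6.3755) sweep=143.4868

bisector direction at 46.0280° = (0.694307,0.719679)
center distance |VC| = r/sin(θ/2) = 8.291789/sin(18.2566°) = 26.468236
C = V + |VC|·bis = (12.0548,-9.9733)
T_A = V + ((C−V)·d_A)·d_A = V + 25.1359·d_A = (15.9183,-17.3100)
T_B = V + ((C−V)·d_B)·d_B = V + 25.1359·d_B = (4.5842,-6.3755)
sweep = 180° − θ = 143.4868°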